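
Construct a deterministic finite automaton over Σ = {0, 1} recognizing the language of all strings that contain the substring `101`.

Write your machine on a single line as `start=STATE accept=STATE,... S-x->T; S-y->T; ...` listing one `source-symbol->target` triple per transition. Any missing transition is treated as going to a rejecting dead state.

start=q0; accept=q3; q0-0->q0; q0-1->q1; q1-0->q2; q1-1->q1; q2-0->q0; q2-1->q3; q3-0->q3; q3-1->q3

Track how much of `101` has been matched so far: state q0 is no progress, q3 is the absorbing accept state reached once `101` has occurred. Intermediate states record partial matches; on a mismatch, fall back to the longest reusable overlap.
4 states suffice.
        0   1  
>  q0   q0  q1 
   q1   q2  q1 
   q2   q0  q3 
 * q3   q3  q3 
(> = start, * = accepting)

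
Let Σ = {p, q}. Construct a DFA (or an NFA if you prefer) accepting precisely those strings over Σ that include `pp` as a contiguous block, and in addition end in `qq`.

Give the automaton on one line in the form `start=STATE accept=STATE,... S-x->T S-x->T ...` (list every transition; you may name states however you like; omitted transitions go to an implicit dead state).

start=S0 accept=S4 S0-p->S1 S0-q->S0 S1-p->S2 S1-q->S0 S2-p->S2 S2-q->S3 S3-p->S2 S3-q->S4 S4-p->S2 S4-q->S4

Handle the two conditions separately and then intersect. The first has 3 states tracking whether and how much of `pp` has been seen; the second has 3 states tracking how much of the suffix `qq` has currently been matched. A product state is a pair (one from each), accepting exactly when both do. Equivalent product states are then merged.
A 5-state machine:
        p   q  
>  S0   S1  S0 
   S1   S2  S0 
   S2   S2  S3 
   S3   S2  S4 
 * S4   S2  S4 
(> = start, * = accepting)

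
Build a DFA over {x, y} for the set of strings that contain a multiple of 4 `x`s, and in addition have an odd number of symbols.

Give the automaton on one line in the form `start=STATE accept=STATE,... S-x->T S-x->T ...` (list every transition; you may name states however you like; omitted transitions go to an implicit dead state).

Run two small machines in parallel and take their product. The first has 4 states tracking the count of `x`s modulo 4; the second has 2 states tracking the input length modulo 2. A product state is a pair (one from each), accepting exactly when both do.
        x   y  
>  s0   s1  s2 
   s1   s3  s4 
 * s2   s4  s0 
   s3   s5  s6 
   s4   s6  s1 
   s5   s0  s7 
   s6   s7  s3 
   s7   s2  s5 
(> = start, * = accepting)

start=s0 accept=s2 s0-x->s1 s0-y->s2 s1-x->s3 s1-y->s4 s2-x->s4 s2-y->s0 s3-x->s5 s3-y->s6 s4-x->s6 s4-y->s1 s5-x->s0 s5-y->s7 s6-x->s7 s6-y->s3 s7-x->s2 s7-y->s5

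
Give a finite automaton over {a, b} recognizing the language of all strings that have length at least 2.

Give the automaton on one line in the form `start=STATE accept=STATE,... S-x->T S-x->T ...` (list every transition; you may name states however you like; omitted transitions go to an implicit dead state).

start=q0 accept=q2,q3 q0-a->q1 q0-b->q1 q1-a->q2 q1-b->q2 q2-a->q3 q2-b->q3 q3-a->q3 q3-b->q3

We only need to distinguish lengths 0, 1, …, 2, and '>2'. Chain q0 → q1 → q2 → q3 on every symbol, with q3 looping. Accepting states: {q2, q3}.
A 4-state machine:
        a   b  
>  q0   q1  q1 
   q1   q2  q2 
 * q2   q3  q3 
 * q3   q3  q3 
(> = start, * = accepting)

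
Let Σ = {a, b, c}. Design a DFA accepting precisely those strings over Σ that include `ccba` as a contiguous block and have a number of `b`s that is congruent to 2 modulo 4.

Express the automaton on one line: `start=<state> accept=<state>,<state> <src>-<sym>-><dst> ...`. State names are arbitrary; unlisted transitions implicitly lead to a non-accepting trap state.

Handle the two conditions separately and then intersect. One (5 states) tracks whether and how much of `ccba` has been seen; the other (4 states) tracks the count of `b`s modulo 4. Each combined state is a pair, one component from each; accept when both components accept.
20 states suffice.
          a    b    c  
>  s0     s0   s1   s2 
   s1     s1   s3   s4 
   s2     s0   s1   s5 
   s3     s3   s6   s7 
   s4     s1   s3   s8 
   s5     s0   s9   s5 
   s6     s6   s0  s10 
   s7     s3   s6  s11 
   s8     s1  s12   s8 
   s9    s13   s3   s4 
   s10    s6   s0  s14 
   s11    s3  s15  s11 
   s12   s16   s6   s7 
   s13   s13  s16  s13 
   s14    s6  s17  s14 
   s15   s18   s0  s10 
 * s16   s16  s18  s16 
   s17   s19   s1   s2 
   s18   s18  s19  s18 
   s19   s19  s13  s19 
(> = start, * = accepting)

start=s0 accept=s16 s0-a->s0 s0-b->s1 s0-c->s2 s1-a->s1 s1-b->s3 s1-c->s4 s2-a->s0 s2-b->s1 s2-c->s5 s3-a->s3 s3-b->s6 s3-c->s7 s4-a->s1 s4-b->s3 s4-c->s8 s5-a->s0 s5-b->s9 s5-c->s5 s6-a->s6 s6-b->s0 s6-c->s10 s7-a->s3 s7-b->s6 s7-c->s11 s8-a->s1 s8-b->s12 s8-c->s8 s9-a->s13 s9-b->s3 s9-c->s4 s10-a->s6 s10-b->s0 s10-c->s14 s11-a->s3 s11-b->s15 s11-c->s11 s12-a->s16 s12-b->s6 s12-c->s7 s13-a->s13 s13-b->s16 s13-c->s13 s14-a->s6 s14-b->s17 s14-c->s14 s15-a->s18 s15-b->s0 s15-c->s10 s16-a->s16 s16-b->s18 s16-c->s16 s17-a->s19 s17-b->s1 s17-c->s2 s18-a->s18 s18-b->s19 s18-c->s18 s19-a->s19 s19-b->s13 s19-c->s19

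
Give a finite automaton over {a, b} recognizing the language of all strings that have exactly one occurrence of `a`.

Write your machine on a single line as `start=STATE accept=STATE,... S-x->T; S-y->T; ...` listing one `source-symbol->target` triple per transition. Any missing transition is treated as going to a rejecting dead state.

start=q0; accept=q1; q0-a->q1; q0-b->q0; q1-a->q2; q1-b->q1; q2-a->q2; q2-b->q2

Count `a`s, saturating at 2: state q0 means no `a` yet, q1 means one `a` seen, q2 means more than one. Each `a` increments (capped at q2); other symbols loop. Accept from {q1}.
        a   b  
>  q0   q1  q0 
 * q1   q2  q1 
   q2   q2  q2 
(> = start, * = accepting)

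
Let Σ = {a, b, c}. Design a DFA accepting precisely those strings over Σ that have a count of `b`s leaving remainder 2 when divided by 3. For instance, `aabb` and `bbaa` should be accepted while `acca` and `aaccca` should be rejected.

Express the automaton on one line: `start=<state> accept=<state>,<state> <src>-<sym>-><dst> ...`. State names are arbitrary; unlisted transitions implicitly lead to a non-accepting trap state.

Keep the running count of `b`s modulo 3: each `b` advances along the cycle q0 → q1 → q2 → q0 while other symbols loop. Accept at q2.
3 states suffice.
        a   b   c  
>  q0   q0  q1  q0 
   q1   q1  q2  q1 
 * q2   q2  q0  q2 
(> = start, * = accepting)

start=q0 accept=q2 q0-a->q0 q0-b->q1 q0-c->q0 q1-a->q1 q1-b->q2 q1-c->q1 q2-a->q2 q2-b->q0 q2-c->q2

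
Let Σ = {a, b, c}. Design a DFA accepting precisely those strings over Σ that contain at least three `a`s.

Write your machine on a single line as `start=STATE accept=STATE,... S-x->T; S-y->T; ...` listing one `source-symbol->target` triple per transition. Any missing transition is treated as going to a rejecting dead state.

Count `a`s, saturating at 4: states S0 through S3 mean 0 through 3 `a`s seen; S4 means more than 3. Each `a` increments (capped at S4); other symbols loop. Accept from {S3, S4}.
        a   b   c  
>  S0   S1  S0  S0 
   S1   S2  S1  S1 
   S2   S3  S2  S2 
 * S3   S4  S3  S3 
 * S4   S4  S4  S4 
(> = start, * = accepting)

start=S0; accept=S3,S4; S0-a->S1; S0-b->S0; S0-c->S0; S1-a->S2; S1-b->S1; S1-c->S1; S2-a->S3; S2-b->S2; S2-c->S2; S3-a->S4; S3-b->S3; S3-c->S3; S4-a->S4; S4-b->S4; S4-c->S4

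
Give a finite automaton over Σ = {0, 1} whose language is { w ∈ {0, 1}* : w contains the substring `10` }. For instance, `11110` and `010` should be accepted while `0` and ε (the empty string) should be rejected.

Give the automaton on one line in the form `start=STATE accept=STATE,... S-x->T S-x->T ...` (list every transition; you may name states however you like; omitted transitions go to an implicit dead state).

start=S0 accept=S2 S0-0->S0 S0-1->S1 S1-0->S2 S1-1->S1 S2-0->S2 S2-1->S2

States S0..S1 record the length of the longest prefix of `10` that matches the current input suffix. Reaching S2 means `10` has been seen, and we stay there forever. Accept from S2.
With 3 states:
        0   1  
>  S0   S0  S1 
   S1   S2  S1 
 * S2   S2  S2 
(> = start, * = accepting)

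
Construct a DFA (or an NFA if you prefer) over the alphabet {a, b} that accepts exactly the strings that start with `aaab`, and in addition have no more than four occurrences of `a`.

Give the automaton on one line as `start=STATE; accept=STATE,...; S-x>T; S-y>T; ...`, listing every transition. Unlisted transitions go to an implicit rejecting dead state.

Build one automaton per condition and run them in lockstep. The first has 6 states tracking whether the input so far still matches the prefix `aaab`; the second has 6 states tracking the count of `a`s, saturating at 5. A product state is a pair (one from each), accepting exactly when both do. After merging equivalent states the machine shrinks.
A 7-state machine:
        a   b  
>  q0   q1  q2 
   q1   q3  q2 
   q2   q2  q2 
   q3   q4  q2 
   q4   q2  q5 
 * q5   q6  q5 
 * q6   q2  q6 
(> = start, * = accepting)

start=q0; accept=q5,q6; q0-a>q1; q0-b>q2; q1-a>q3; q1-b>q2; q2-a>q2; q2-b>q2; q3-a>q4; q3-b>q2; q4-a>q2; q4-b>q5; q5-a>q6; q5-b>q5; q6-a>q2; q6-b>q6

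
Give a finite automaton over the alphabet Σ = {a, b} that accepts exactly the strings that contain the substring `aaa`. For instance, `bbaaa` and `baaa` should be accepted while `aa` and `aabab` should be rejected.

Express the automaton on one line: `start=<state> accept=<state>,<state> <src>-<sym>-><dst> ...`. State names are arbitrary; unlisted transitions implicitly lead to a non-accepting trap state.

start=S0 accept=S3 S0-a->S1 S0-b->S0 S1-a->S2 S1-b->S0 S2-a->S3 S2-b->S0 S3-a->S3 S3-b->S3

Track how much of `aaa` has been matched so far: state S0 is no progress, S3 is the absorbing accept state reached once `aaa` has occurred. Intermediate states record partial matches; on a mismatch, fall back to the longest reusable overlap.
        a   b  
>  S0   S1  S0 
   S1   S2  S0 
   S2   S3  S0 
 * S3   S3  S3 
(> = start, * = accepting)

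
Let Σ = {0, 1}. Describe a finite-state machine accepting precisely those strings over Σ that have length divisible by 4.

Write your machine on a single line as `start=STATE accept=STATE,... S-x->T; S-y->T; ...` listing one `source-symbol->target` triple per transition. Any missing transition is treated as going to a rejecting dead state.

start=q0; accept=q0; q0-0->q1; q0-1->q1; q1-0->q2; q1-1->q2; q2-0->q3; q2-1->q3; q3-0->q0; q3-1->q0

Count input length modulo 4: every symbol advances one step around the cycle q0 → q1 → q2 → q3 → q0. Accept at q0.
        0   1  
>* q0   q1  q1 
   q1   q2  q2 
   q2   q3  q3 
   q3   q0  q0 
(> = start, * = accepting)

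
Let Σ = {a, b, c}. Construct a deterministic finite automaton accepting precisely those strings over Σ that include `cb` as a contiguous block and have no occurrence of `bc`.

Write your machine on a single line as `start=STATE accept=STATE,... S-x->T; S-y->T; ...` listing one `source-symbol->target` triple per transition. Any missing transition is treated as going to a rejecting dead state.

Run two small machines in parallel and take their product. The first has 3 states tracking whether and how much of `cb` has been seen; the second has 3 states tracking partial matches of the forbidden pattern `bc`. A product state is a pair (one from each), accepting exactly when both do.
8 states suffice.
        a   b   c  
>  q0   q0  q1  q2 
   q1   q0  q1  q3 
   q2   q0  q4  q2 
   q3   q5  q6  q3 
 * q4   q7  q4  q6 
   q5   q5  q5  q3 
   q6   q6  q6  q6 
 * q7   q7  q4  q7 
(> = start, * = accepting)

start=q0; accept=q4,q7; q0-a->q0; q0-b->q1; q0-c->q2; q1-a->q0; q1-b->q1; q1-c->q3; q2-a->q0; q2-b->q4; q2-c->q2; q3-a->q5; q3-b->q6; q3-c->q3; q4-a->q7; q4-b->q4; q4-c->q6; q5-a->q5; q5-b->q5; q5-c->q3; q6-a->q6; q6-b->q6; q6-c->q6; q7-a->q7; q7-b->q4; q7-c->q7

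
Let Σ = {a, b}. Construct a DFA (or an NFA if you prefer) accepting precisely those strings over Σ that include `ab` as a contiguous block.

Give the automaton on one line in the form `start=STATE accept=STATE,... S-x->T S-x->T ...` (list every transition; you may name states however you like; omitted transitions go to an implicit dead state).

States s0..s1 record the length of the longest prefix of `ab` that matches the current input suffix. Reaching s2 means `ab` has been seen, and we stay there forever. Accept from s2.
3 states suffice.
        a   b  
>  s0   s1  s0 
   s1   s1  s2 
 * s2   s2  s2 
(> = start, * = accepting)

start=s0 accept=s2 s0-a->s1 s0-b->s0 s1-a->s1 s1-b->s2 s2-a->s2 s2-b->s2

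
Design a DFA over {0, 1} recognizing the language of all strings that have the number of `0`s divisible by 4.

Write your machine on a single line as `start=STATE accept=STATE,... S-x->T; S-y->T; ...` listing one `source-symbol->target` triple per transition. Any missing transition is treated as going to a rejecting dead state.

start=A; accept=A; A-0->B; A-1->A; B-0->C; B-1->B; C-0->D; C-1->C; D-0->A; D-1->D

Keep the running count of `0`s modulo 4: each `0` advances along the cycle A → B → C → D → A while other symbols loop. Accept at A.
A 4-state machine:
       0  1 
>* A   B  A 
   B   C  B 
   C   D  C 
   D   A  D 
(> = start, * = accepting)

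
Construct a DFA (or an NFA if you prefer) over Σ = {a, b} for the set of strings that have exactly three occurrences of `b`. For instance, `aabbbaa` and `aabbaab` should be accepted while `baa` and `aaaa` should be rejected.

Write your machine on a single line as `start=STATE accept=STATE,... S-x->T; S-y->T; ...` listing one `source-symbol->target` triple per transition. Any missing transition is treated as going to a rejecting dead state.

Only the number of `b`s matters, and only up to 4. Make a chain S0 → S1 → S2 → S3 → S4 advanced by each `b` (with S4 absorbing); every other symbol self-loops. The accepting set is {S3}.
A 5-state machine:
        a   b  
>  S0   S0  S1 
   S1   S1  S2 
   S2   S2  S3 
 * S3   S3  S4 
   S4   S4  S4 
(> = start, * = accepting)

start=S0; accept=S3; S0-a->S0; S0-b->S1; S1-a->S1; S1-b->S2; S2-a->S2; S2-b->S3; S3-a->S3; S3-b->S4; S4-a->S4; S4-b->S4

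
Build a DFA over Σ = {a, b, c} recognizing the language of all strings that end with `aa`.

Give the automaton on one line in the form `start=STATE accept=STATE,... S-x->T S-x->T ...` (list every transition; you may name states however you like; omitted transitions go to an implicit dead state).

start=q0 accept=q2 q0-a->q1 q0-b->q0 q0-c->q0 q1-a->q2 q1-b->q0 q1-c->q0 q2-a->q2 q2-b->q0 q2-c->q0

Remember how much of `aa` the current input suffix matches. State q0 means no match yet; q1 means the last symbol is `a`; q2 means the last 2 symbols are `aa`. Only q2 accepts. On a mismatch, fall back to the longest proper suffix that is still a prefix of `aa`.
3 states suffice.
        a   b   c  
>  q0   q1  q0  q0 
   q1   q2  q0  q0 
 * q2   q2  q0  q0 
(> = start, * = accepting)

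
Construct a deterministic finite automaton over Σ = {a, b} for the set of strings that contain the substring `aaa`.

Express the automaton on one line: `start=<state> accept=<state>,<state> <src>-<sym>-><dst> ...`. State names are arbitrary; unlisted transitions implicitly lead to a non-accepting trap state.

start=S0 accept=S3 S0-a->S1 S0-b->S0 S1-a->S2 S1-b->S0 S2-a->S3 S2-b->S0 S3-a->S3 S3-b->S3

Track how much of `aaa` has been matched so far: state S0 is no progress, S3 is the absorbing accept state reached once `aaa` has occurred. Intermediate states record partial matches; on a mismatch, fall back to the longest reusable overlap.
With 4 states:
        a   b  
>  S0   S1  S0 
   S1   S2  S0 
   S2   S3  S0 
 * S3   S3  S3 
(> = start, * = accepting)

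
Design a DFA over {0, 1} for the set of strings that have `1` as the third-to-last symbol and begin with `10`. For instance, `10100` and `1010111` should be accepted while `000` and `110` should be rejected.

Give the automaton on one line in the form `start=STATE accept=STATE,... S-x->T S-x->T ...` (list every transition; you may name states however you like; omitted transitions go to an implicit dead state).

start=A accept=E,F,J,K A-0->B A-1->C B-0->B B-1->B C-0->D C-1->B D-0->E D-1->F E-0->G E-1->H F-0->D F-1->I G-0->G G-1->H H-0->D H-1->I I-0->J I-1->K J-0->E J-1->F K-0->J K-1->K

Build one automaton per condition and run them in lockstep. One (15 states) tracks the last 3 symbols read; the other (4 states) tracks whether the input so far still matches the prefix `10`. Each combined state is a pair, one component from each; accept when both components accept. Equivalent product states are then merged.
       0  1 
>  A   B  C 
   B   B  B 
   C   D  B 
   D   E  F 
 * E   G  H 
 * F   D  I 
   G   G  H 
   H   D  I 
   I   J  K 
 * J   E  F 
 * K   J  K 
(> = start, * = accepting)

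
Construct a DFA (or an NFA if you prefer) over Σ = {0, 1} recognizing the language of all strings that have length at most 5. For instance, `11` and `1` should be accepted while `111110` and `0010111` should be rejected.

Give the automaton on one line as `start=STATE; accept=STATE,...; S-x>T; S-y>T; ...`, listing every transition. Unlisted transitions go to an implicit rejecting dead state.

Count input length up to 6: every symbol moves from A toward G, which means 'more than 5' and absorbs. Accept from {A, B, C, D, E, F}.
With 7 states:
       0  1 
>* A   B  B 
 * B   C  C 
 * C   D  D 
 * D   E  E 
 * E   F  F 
 * F   G  G 
   G   G  G 
(> = start, * = accepting)

start=A; accept=A,B,C,D,E,F; A-0>B; A-1>B; B-0>C; B-1>C; C-0>D; C-1>D; D-0>E; D-1>E; E-0>F; E-1>F; F-0>G; F-1>G; G-0>G; G-1>G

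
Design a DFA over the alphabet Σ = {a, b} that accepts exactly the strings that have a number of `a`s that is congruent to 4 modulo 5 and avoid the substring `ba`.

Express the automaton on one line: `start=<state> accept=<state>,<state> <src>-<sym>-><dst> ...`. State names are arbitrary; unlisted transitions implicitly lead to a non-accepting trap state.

start=q0 accept=q9,q12 q0-a->q1 q0-b->q2 q1-a->q3 q1-b->q4 q2-a->q5 q2-b->q2 q3-a->q6 q3-b->q7 q4-a->q8 q4-b->q4 q5-a->q8 q5-b->q5 q6-a->q9 q6-b->q10 q7-a->q11 q7-b->q7 q8-a->q11 q8-b->q8 q9-a->q0 q9-b->q12 q10-a->q13 q10-b->q10 q11-a->q13 q11-b->q11 q12-a->q14 q12-b->q12 q13-a->q14 q13-b->q13 q14-a->q5 q14-b->q14

Handle the two conditions separately and then intersect. The first has 5 states tracking the count of `a`s modulo 5; the second has 3 states tracking partial matches of the forbidden pattern `ba`. A product state is a pair (one from each), accepting exactly when both do.
15 states suffice.
          a    b  
>  q0     q1   q2 
   q1     q3   q4 
   q2     q5   q2 
   q3     q6   q7 
   q4     q8   q4 
   q5     q8   q5 
   q6     q9  q10 
   q7    q11   q7 
   q8    q11   q8 
 * q9     q0  q12 
   q10   q13  q10 
   q11   q13  q11 
 * q12   q14  q12 
   q13   q14  q13 
   q14    q5  q14 
(> = start, * = accepting)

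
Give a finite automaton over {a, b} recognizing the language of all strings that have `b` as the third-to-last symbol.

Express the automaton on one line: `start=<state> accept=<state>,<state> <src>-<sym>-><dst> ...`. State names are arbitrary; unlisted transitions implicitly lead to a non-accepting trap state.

start=q0 accept=q11,q12,q13,q14 q0-a->q1 q0-b->q2 q1-a->q3 q1-b->q4 q2-a->q5 q2-b->q6 q3-a->q7 q3-b->q8 q4-a->q9 q4-b->q10 q5-a->q11 q5-b->q12 q6-a->q13 q6-b->q14 q7-a->q7 q7-b->q8 q8-a->q9 q8-b->q10 q9-a->q11 q9-b->q12 q10-a->q13 q10-b->q14 q11-a->q7 q11-b->q8 q12-a->q9 q12-b->q10 q13-a->q11 q13-b->q12 q14-a->q13 q14-b->q14

Because acceptance depends on a position counted from the end, the machine has to buffer the most recent 3 symbols. Make each state the string of the last up-to-3 symbols read; on input `x` shift the window left and append `x`. Accept when the buffered window has length 3 and begins with `b`.
With 15 states:
          a    b  
>  q0     q1   q2 
   q1     q3   q4 
   q2     q5   q6 
   q3     q7   q8 
   q4     q9  q10 
   q5    q11  q12 
   q6    q13  q14 
   q7     q7   q8 
   q8     q9  q10 
   q9    q11  q12 
   q10   q13  q14 
 * q11    q7   q8 
 * q12    q9  q10 
 * q13   q11  q12 
 * q14   q13  q14 
(> = start, * = accepting)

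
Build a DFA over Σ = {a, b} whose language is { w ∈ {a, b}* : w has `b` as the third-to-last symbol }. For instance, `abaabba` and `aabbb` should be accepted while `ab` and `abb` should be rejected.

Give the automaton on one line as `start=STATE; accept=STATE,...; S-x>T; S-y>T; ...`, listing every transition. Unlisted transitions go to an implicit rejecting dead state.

start=S0; accept=S11,S12,S13,S14; S0-a>S1; S0-b>S2; S1-a>S3; S1-b>S4; S2-a>S5; S2-b>S6; S3-a>S7; S3-b>S8; S4-a>S9; S4-b>S10; S5-a>S11; S5-b>S12; S6-a>S13; S6-b>S14; S7-a>S7; S7-b>S8; S8-a>S9; S8-b>S10; S9-a>S11; S9-b>S12; S10-a>S13; S10-b>S14; S11-a>S7; S11-b>S8; S12-a>S9; S12-b>S10; S13-a>S11; S13-b>S12; S14-a>S13; S14-b>S14

Because acceptance depends on a position counted from the end, the machine has to buffer the most recent 3 symbols. Make each state the string of the last up-to-3 symbols read; on input `x` shift the window left and append `x`. Accept when the buffered window has length 3 and begins with `b`.
A 15-state machine:
          a    b  
>  S0     S1   S2 
   S1     S3   S4 
   S2     S5   S6 
   S3     S7   S8 
   S4     S9  S10 
   S5    S11  S12 
   S6    S13  S14 
   S7     S7   S8 
   S8     S9  S10 
   S9    S11  S12 
   S10   S13  S14 
 * S11    S7   S8 
 * S12    S9  S10 
 * S13   S11  S12 
 * S14   S13  S14 
(> = start, * = accepting)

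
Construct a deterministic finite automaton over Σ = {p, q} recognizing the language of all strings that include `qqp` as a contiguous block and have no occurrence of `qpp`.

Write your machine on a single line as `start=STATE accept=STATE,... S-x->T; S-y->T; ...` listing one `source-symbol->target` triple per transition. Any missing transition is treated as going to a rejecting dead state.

start=A; accept=F,G; A-p->A; A-q->B; B-p->C; B-q->D; C-p->E; C-q->B; D-p->F; D-q->D; E-p->E; E-q->E; F-p->E; F-q->G; G-p->F; G-q->G

Build one automaton per condition and run them in lockstep. The first has 4 states tracking whether and how much of `qqp` has been seen; the second has 4 states tracking partial matches of the forbidden pattern `qpp`. A product state is a pair (one from each), accepting exactly when both do. Equivalent product states are then merged.
7 states suffice.
       p  q 
>  A   A  B 
   B   C  D 
   C   E  B 
   D   F  D 
   E   E  E 
 * F   E  G 
 * G   F  G 
(> = start, * = accepting)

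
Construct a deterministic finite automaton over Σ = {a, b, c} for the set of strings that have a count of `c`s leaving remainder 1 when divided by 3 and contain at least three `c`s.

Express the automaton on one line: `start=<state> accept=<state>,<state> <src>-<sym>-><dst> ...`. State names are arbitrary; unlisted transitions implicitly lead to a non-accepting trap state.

Build one automaton per condition and run them in lockstep. The first has 3 states tracking the count of `c`s modulo 3; the second has 5 states tracking the count of `c`s, saturating at 4. A product state is a pair (one from each), accepting exactly when both do. Equivalent product states are then merged.
A 5-state machine:
        a   b   c  
>  s0   s0  s0  s1 
   s1   s1  s1  s2 
   s2   s2  s2  s3 
   s3   s3  s3  s4 
 * s4   s4  s4  s2 
(> = start, * = accepting)

start=s0 accept=s4 s0-a->s0 s0-b->s0 s0-c->s1 s1-a->s1 s1-b->s1 s1-c->s2 s2-a->s2 s2-b->s2 s2-c->s3 s3-a->s3 s3-b->s3 s3-c->s4 s4-a->s4 s4-b->s4 s4-c->s2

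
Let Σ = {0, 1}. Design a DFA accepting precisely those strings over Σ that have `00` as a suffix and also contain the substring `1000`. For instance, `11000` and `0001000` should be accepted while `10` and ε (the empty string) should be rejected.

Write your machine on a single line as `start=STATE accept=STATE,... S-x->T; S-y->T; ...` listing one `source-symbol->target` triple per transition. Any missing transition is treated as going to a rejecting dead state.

Build one automaton per condition and run them in lockstep. One (3 states) tracks how much of the suffix `00` has currently been matched; the other (5 states) tracks whether and how much of `1000` has been seen. Each combined state is a pair, one component from each; accept when both components accept. Minimizing collapses redundant product states.
A 7-state machine:
        0   1  
>  s0   s0  s1 
   s1   s2  s1 
   s2   s3  s1 
   s3   s4  s1 
 * s4   s4  s5 
   s5   s6  s5 
   s6   s4  s5 
(> = start, * = accepting)

start=s0; accept=s4; s0-0->s0; s0-1->s1; s1-0->s2; s1-1->s1; s2-0->s3; s2-1->s1; s3-0->s4; s3-1->s1; s4-0->s4; s4-1->s5; s5-0->s6; s5-1->s5; s6-0->s4; s6-1->s5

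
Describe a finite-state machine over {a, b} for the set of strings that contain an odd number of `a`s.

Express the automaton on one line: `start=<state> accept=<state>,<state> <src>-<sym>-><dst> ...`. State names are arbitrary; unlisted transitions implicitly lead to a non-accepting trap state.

The only thing that matters is how many `a`s have appeared, reduced mod 2. Use one state per residue: s0 for 0, …, s1 for 1. Reading `a` moves to the next residue; anything else stays put. s1 is accepting.
        a   b  
>  s0   s1  s0 
 * s1   s0  s1 
(> = start, * = accepting)

start=s0 accept=s1 s0-a->s1 s0-b->s0 s1-a->s0 s1-b->s1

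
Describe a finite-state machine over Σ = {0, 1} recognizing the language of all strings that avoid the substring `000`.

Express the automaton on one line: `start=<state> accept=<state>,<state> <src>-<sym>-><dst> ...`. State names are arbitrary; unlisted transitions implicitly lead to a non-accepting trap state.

start=A accept=A,B,C A-0->B A-1->A B-0->C B-1->A C-0->D C-1->A D-0->D D-1->D

This is the complement of 'contains `000`'. Use the same substring-matching states — A through D holding how much of `000` has just been matched — but flip the accepting set: everything except the trap D accepts.
       0  1 
>* A   B  A 
 * B   C  A 
 * C   D  A 
   D   D  D 
(> = start, * = accepting)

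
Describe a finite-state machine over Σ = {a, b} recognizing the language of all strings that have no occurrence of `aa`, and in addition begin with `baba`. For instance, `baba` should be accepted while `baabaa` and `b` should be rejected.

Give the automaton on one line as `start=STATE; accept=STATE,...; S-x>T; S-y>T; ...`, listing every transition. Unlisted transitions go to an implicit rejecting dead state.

start=q0; accept=q5,q6; q0-a>q1; q0-b>q2; q1-a>q1; q1-b>q1; q2-a>q3; q2-b>q1; q3-a>q1; q3-b>q4; q4-a>q5; q4-b>q1; q5-a>q1; q5-b>q6; q6-a>q5; q6-b>q6

Handle the two conditions separately and then intersect. One (3 states) tracks partial matches of the forbidden pattern `aa`; the other (6 states) tracks whether the input so far still matches the prefix `baba`. Each combined state is a pair, one component from each; accept when both components accept. Equivalent product states are then merged.
        a   b  
>  q0   q1  q2 
   q1   q1  q1 
   q2   q3  q1 
   q3   q1  q4 
   q4   q5  q1 
 * q5   q1  q6 
 * q6   q5  q6 
(> = start, * = accepting)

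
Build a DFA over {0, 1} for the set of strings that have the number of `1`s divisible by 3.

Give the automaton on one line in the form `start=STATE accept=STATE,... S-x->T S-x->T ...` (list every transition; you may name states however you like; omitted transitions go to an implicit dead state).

start=S0 accept=S0 S0-0->S0 S0-1->S1 S1-0->S1 S1-1->S2 S2-0->S2 S2-1->S0

The only thing that matters is how many `1`s have appeared, reduced mod 3. Use one state per residue: S0 for 0, …, S2 for 2. Reading `1` moves to the next residue; anything else stays put. S0 is accepting.
3 states suffice.
        0   1  
>* S0   S0  S1 
   S1   S1  S2 
   S2   S2  S0 
(> = start, * = accepting)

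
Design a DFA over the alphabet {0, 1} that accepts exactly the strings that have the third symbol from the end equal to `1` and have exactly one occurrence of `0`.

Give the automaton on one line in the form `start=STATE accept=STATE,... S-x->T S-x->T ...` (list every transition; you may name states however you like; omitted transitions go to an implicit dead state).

Build one automaton per condition and run them in lockstep. One (15 states) tracks the last 3 symbols read; the other (3 states) tracks the count of `0`s, saturating at 2. Each combined state is a pair, one component from each; accept when both components accept. Equivalent product states are then merged.
With 11 states:
          0    1  
>  S0     S1   S2 
   S1     S3   S4 
   S2     S5   S6 
   S3     S3   S3 
   S4     S3   S7 
   S5     S3   S8 
   S6     S9   S6 
   S7     S3  S10 
 * S8     S3   S7 
 * S9     S3   S8 
 * S10    S3  S10 
(> = start, * = accepting)

start=S0 accept=S8,S9,S10 S0-0->S1 S0-1->S2 S1-0->S3 S1-1->S4 S2-0->S5 S2-1->S6 S3-0->S3 S3-1->S3 S4-0->S3 S4-1->S7 S5-0->S3 S5-1->S8 S6-0->S9 S6-1->S6 S7-0->S3 S7-1->S10 S8-0->S3 S8-1->S7 S9-0->S3 S9-1->S8 S10-0->S3 S10-1->S10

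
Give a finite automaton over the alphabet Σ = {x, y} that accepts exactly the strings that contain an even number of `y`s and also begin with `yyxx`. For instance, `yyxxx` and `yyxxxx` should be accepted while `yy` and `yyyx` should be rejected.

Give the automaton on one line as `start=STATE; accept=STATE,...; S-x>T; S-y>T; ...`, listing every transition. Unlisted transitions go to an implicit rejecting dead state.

Run two small machines in parallel and take their product. One (2 states) tracks the count of `y`s modulo 2; the other (6 states) tracks whether the input so far still matches the prefix `yyxx`. Each combined state is a pair, one component from each; accept when both components accept.
8 states suffice.
        x   y  
>  q0   q1  q2 
   q1   q1  q3 
   q2   q3  q4 
   q3   q3  q1 
   q4   q5  q3 
   q5   q6  q3 
 * q6   q6  q7 
   q7   q7  q6 
(> = start, * = accepting)

start=q0; accept=q6; q0-x>q1; q0-y>q2; q1-x>q1; q1-y>q3; q2-x>q3; q2-y>q4; q3-x>q3; q3-y>q1; q4-x>q5; q4-y>q3; q5-x>q6; q5-y>q3; q6-x>q6; q6-y>q7; q7-x>q7; q7-y>q6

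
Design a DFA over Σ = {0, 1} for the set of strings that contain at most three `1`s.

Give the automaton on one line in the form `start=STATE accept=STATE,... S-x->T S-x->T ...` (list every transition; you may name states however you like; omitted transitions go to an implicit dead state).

start=q0 accept=q0,q1,q2,q3 q0-0->q0 q0-1->q1 q1-0->q1 q1-1->q2 q2-0->q2 q2-1->q3 q3-0->q3 q3-1->q4 q4-0->q4 q4-1->q4

Only the number of `1`s matters, and only up to 4. Make a chain q0 → q1 → q2 → q3 → q4 advanced by each `1` (with q4 absorbing); every other symbol self-loops. The accepting set is {q0, q1, q2, q3}.
A 5-state machine:
        0   1  
>* q0   q0  q1 
 * q1   q1  q2 
 * q2   q2  q3 
 * q3   q3  q4 
   q4   q4  q4 
(> = start, * = accepting)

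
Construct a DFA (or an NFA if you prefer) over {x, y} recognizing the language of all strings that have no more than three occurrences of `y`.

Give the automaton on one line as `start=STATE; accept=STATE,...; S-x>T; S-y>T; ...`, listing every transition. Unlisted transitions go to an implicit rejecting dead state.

Only the number of `y`s matters, and only up to 4. Make a chain A → B → C → D → E advanced by each `y` (with E absorbing); every other symbol self-loops. The accepting set is {A, B, C, D}.
With 5 states:
       x  y 
>* A   A  B 
 * B   B  C 
 * C   C  D 
 * D   D  E 
   E   E  E 
(> = start, * = accepting)

start=A; accept=A,B,C,D; A-x>A; A-y>B; B-x>B; B-y>C; C-x>C; C-y>D; D-x>D; D-y>E; E-x>E; E-y>E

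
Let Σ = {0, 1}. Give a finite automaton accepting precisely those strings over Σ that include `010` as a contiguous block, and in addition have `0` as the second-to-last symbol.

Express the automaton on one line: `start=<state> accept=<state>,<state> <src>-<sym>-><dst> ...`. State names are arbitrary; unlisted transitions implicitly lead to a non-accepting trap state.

start=A accept=E,F A-0->B A-1->A B-0->B B-1->C C-0->D C-1->A D-0->E D-1->F E-0->E E-1->F F-0->D F-1->G G-0->D G-1->G

Handle the two conditions separately and then intersect. One (4 states) tracks whether and how much of `010` has been seen; the other (7 states) tracks the last 2 symbols read. Each combined state is a pair, one component from each; accept when both components accept. Minimizing collapses redundant product states.
A 7-state machine:
       0  1 
>  A   B  A 
   B   B  C 
   C   D  A 
   D   E  F 
 * E   E  F 
 * F   D  G 
   G   D  G 
(> = start, * = accepting)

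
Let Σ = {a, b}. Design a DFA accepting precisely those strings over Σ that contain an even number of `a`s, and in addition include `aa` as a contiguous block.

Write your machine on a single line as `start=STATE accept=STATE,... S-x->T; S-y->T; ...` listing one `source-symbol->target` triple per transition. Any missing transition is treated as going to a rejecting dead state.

Handle the two conditions separately and then intersect. The first has 2 states tracking the count of `a`s modulo 2; the second has 3 states tracking whether and how much of `aa` has been seen. A product state is a pair (one from each), accepting exactly when both do.
A 6-state machine:
        a   b  
>  s0   s1  s0 
   s1   s2  s3 
 * s2   s4  s2 
   s3   s5  s3 
   s4   s2  s4 
   s5   s4  s0 
(> = start, * = accepting)

start=s0; accept=s2; s0-a->s1; s0-b->s0; s1-a->s2; s1-b->s3; s2-a->s4; s2-b->s2; s3-a->s5; s3-b->s3; s4-a->s2; s4-b->s4; s5-a->s4; s5-b->s0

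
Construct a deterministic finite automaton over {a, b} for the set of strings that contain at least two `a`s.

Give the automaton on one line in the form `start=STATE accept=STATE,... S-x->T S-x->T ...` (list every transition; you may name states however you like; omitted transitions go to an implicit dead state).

start=S0 accept=S2,S3 S0-a->S1 S0-b->S0 S1-a->S2 S1-b->S1 S2-a->S3 S2-b->S2 S3-a->S3 S3-b->S3

Count `a`s, saturating at 3: states S0 through S2 mean 0 through 2 `a`s seen; S3 means more than 2. Each `a` increments (capped at S3); other symbols loop. Accept from {S2, S3}.
4 states suffice.
        a   b  
>  S0   S1  S0 
   S1   S2  S1 
 * S2   S3  S2 
 * S3   S3  S3 
(> = start, * = accepting)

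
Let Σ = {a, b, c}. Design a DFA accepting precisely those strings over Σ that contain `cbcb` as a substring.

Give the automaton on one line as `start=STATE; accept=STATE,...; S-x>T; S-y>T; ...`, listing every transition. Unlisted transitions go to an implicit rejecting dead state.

States s0..s3 record the length of the longest prefix of `cbcb` that matches the current input suffix. Reaching s4 means `cbcb` has been seen, and we stay there forever. Accept from s4.
With 5 states:
        a   b   c  
>  s0   s0  s0  s1 
   s1   s0  s2  s1 
   s2   s0  s0  s3 
   s3   s0  s4  s1 
 * s4   s4  s4  s4 
(> = start, * = accepting)

start=s0; accept=s4; s0-a>s0; s0-b>s0; s0-c>s1; s1-a>s0; s1-b>s2; s1-c>s1; s2-a>s0; s2-b>s0; s2-c>s3; s3-a>s0; s3-b>s4; s3-c>s1; s4-a>s4; s4-b>s4; s4-c>s4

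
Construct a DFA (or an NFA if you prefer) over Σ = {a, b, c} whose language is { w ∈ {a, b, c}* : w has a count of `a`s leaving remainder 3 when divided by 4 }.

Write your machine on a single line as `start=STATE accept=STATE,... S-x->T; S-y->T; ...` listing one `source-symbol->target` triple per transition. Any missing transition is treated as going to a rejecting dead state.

start=S0; accept=S3; S0-a->S1; S0-b->S0; S0-c->S0; S1-a->S2; S1-b->S1; S1-c->S1; S2-a->S3; S2-b->S2; S2-c->S2; S3-a->S0; S3-b->S3; S3-c->S3

The only thing that matters is how many `a`s have appeared, reduced mod 4. Use one state per residue: S0 for 0, …, S3 for 3. Reading `a` moves to the next residue; anything else stays put. S3 is accepting.
With 4 states:
        a   b   c  
>  S0   S1  S0  S0 
   S1   S2  S1  S1 
   S2   S3  S2  S2 
 * S3   S0  S3  S3 
(> = start, * = accepting)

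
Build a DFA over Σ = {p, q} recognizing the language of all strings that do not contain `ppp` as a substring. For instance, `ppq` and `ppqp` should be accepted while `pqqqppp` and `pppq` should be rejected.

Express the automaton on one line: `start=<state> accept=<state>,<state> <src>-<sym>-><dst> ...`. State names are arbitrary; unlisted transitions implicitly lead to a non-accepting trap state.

start=s0 accept=s0,s1,s2 s0-p->s1 s0-q->s0 s1-p->s2 s1-q->s0 s2-p->s3 s2-q->s0 s3-p->s3 s3-q->s3

This is the complement of 'contains `ppp`'. Use the same substring-matching states — s0 through s3 holding how much of `ppp` has just been matched — but flip the accepting set: everything except the trap s3 accepts.
4 states suffice.
        p   q  
>* s0   s1  s0 
 * s1   s2  s0 
 * s2   s3  s0 
   s3   s3  s3 
(> = start, * = accepting)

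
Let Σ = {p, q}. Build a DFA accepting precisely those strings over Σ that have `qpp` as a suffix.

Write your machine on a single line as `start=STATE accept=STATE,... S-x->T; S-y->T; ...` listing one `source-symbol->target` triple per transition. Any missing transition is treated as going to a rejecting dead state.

Let each state record the length of the longest suffix of the input read so far that is also a prefix of `qpp`. s1 means the last symbol is `q`; s2 means the last 2 symbols are `qp`; s3 means the last 3 symbols are `qpp`. Accept only at s3, where the string currently ends in `qpp`.
4 states suffice.
        p   q  
>  s0   s0  s1 
   s1   s2  s1 
   s2   s3  s1 
 * s3   s0  s1 
(> = start, * = accepting)

start=s0; accept=s3; s0-p->s0; s0-q->s1; s1-p->s2; s1-q->s1; s2-p->s3; s2-q->s1; s3-p->s0; s3-q->s1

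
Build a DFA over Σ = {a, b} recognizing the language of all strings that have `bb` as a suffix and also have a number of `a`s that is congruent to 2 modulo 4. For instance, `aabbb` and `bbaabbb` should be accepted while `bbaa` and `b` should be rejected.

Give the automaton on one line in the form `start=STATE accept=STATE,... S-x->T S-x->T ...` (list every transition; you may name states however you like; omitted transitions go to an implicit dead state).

start=s0 accept=s10 s0-a->s1 s0-b->s2 s1-a->s3 s1-b->s4 s2-a->s1 s2-b->s5 s3-a->s6 s3-b->s7 s4-a->s3 s4-b->s8 s5-a->s1 s5-b->s5 s6-a->s0 s6-b->s9 s7-a->s6 s7-b->s10 s8-a->s3 s8-b->s8 s9-a->s0 s9-b->s11 s10-a->s6 s10-b->s10 s11-a->s0 s11-b->s11

Run two small machines in parallel and take their product. One (3 states) tracks how much of the suffix `bb` has currently been matched; the other (4 states) tracks the count of `a`s modulo 4. Each combined state is a pair, one component from each; accept when both components accept.
          a    b  
>  s0     s1   s2 
   s1     s3   s4 
   s2     s1   s5 
   s3     s6   s7 
   s4     s3   s8 
   s5     s1   s5 
   s6     s0   s9 
   s7     s6  s10 
   s8     s3   s8 
   s9     s0  s11 
 * s10    s6  s10 
   s11    s0  s11 
(> = start, * = accepting)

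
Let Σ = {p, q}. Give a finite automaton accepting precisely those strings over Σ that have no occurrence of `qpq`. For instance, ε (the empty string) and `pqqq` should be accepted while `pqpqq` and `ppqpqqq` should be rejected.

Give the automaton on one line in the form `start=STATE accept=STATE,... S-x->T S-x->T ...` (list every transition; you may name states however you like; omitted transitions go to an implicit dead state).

This is the complement of 'contains `qpq`'. Use the same substring-matching states — S0 through S3 holding how much of `qpq` has just been matched — but flip the accepting set: everything except the trap S3 accepts.
4 states suffice.
        p   q  
>* S0   S0  S1 
 * S1   S2  S1 
 * S2   S0  S3 
   S3   S3  S3 
(> = start, * = accepting)

start=S0 accept=S0,S1,S2 S0-p->S0 S0-q->S1 S1-p->S2 S1-q->S1 S2-p->S0 S2-q->S3 S3-p->S3 S3-q->S3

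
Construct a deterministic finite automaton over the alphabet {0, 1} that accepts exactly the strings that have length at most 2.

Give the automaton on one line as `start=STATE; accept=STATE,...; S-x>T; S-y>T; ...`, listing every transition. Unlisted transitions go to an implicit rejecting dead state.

We only need to distinguish lengths 0, 1, …, 2, and '>2'. Chain q0 → q1 → q2 → q3 on every symbol, with q3 looping. Accepting states: {q0, q1, q2}.
        0   1  
>* q0   q1  q1 
 * q1   q2  q2 
 * q2   q3  q3 
   q3   q3  q3 
(> = start, * = accepting)

start=q0; accept=q0,q1,q2; q0-0>q1; q0-1>q1; q1-0>q2; q1-1>q2; q2-0>q3; q2-1>q3; q3-0>q3; q3-1>q3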